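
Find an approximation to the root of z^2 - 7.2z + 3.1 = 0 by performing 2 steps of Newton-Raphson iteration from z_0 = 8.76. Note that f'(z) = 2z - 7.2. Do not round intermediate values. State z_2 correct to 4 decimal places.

z_0 = 8.760000: f = 16.765600, f' = 10.320000 → z_1 = 8.760000 - (16.765600)/(10.320000) = 7.135426
z_1 = 7.135426: f = 2.639240, f' = 7.070853 → z_2 = 7.135426 - (2.639240)/(7.070853) = 6.762170

6.7622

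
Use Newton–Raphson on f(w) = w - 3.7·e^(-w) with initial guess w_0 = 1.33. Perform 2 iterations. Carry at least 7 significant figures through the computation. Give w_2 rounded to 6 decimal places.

1.159938

Newton update: w ← w − f(w)/f'(w).
f'(w) = 1 + 3.7·e^(-w)
w_0 = 1.330000: f = 0.351434, f' = 1.978566 → w_1 = 1.330000 - (0.351434)/(1.978566) = 1.152379
w_1 = 1.152379: f = -0.016392, f' = 2.168772 → w_2 = 1.152379 - (-0.016392)/(2.168772) = 1.159938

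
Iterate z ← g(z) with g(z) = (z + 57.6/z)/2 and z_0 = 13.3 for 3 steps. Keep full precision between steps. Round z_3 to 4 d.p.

z_1 = g(13.300000) = 8.815414
z_2 = g(8.815414) = 7.674712
z_3 = g(7.674712) = 7.589940

7.5899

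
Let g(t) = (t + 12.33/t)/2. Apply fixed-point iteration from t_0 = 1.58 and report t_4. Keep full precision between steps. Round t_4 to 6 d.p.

t_1 = g(1.580000) = 4.691899
t_2 = g(4.691899) = 3.659916
t_3 = g(3.659916) = 3.514423
t_4 = g(3.514423) = 3.511411

3.511411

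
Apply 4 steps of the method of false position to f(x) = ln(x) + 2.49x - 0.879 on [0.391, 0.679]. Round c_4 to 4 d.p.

0.5752

False-position update: c = (a·f(b) − b·f(a))/(f(b) − f(a)); replace the endpoint whose sign matches f(c).
f(0.391000) = -0.844458, f(0.679000) = 0.424576
step 1: c = 0.582645, f(c) = 0.031608 > 0 → new bracket [0.391000, 0.582645]
step 2: c = 0.575730, f(c) = 0.002453 > 0 → new bracket [0.391000, 0.575730]
step 3: c = 0.575195, f(c) = 0.000191 > 0 → new bracket [0.391000, 0.575195]
step 4: c = 0.575154, f(c) = 0.000015 > 0 → new bracket [0.391000, 0.575154]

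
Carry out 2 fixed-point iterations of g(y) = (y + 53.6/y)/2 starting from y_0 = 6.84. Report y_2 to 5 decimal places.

7.32122

y_1 = g(6.840000) = 7.338129
y_2 = g(7.338129) = 7.321222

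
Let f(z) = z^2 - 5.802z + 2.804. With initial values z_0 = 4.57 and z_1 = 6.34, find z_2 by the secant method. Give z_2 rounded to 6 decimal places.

Secant update: z_(k+1) = z_k − f(z_k)·(z_k − z_(k-1))/(f(z_k) − f(z_(k-1))).
f(z_0) = -2.826240, f(z_1) = 6.214920
z_2 = 6.340000 - (6.214920)·(6.340000 - 4.570000)/(6.214920 - (-2.826240)) = 5.123297; f(z_2) = -0.673198

5.123297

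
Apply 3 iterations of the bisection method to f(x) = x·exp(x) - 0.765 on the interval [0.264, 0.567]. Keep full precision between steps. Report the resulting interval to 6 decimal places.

[0.453375, 0.491250]

f(0.264000) = -0.421238, f(0.567000) = 0.234604 (opposite signs)
step 1: m = 0.415500, f(m) = -0.135464 < 0 → root in [0.415500, 0.567000]
step 2: m = 0.491250, f(m) = 0.037878 > 0 → root in [0.415500, 0.491250]
step 3: m = 0.453375, f(m) = -0.051563 < 0 → root in [0.453375, 0.491250]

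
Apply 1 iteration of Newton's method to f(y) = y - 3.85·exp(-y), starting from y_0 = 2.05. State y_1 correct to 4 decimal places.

f'(y) = 1 + 3.85·exp(-y)
y_0 = 2.050000: f = 1.554371, f' = 1.495629 → y_1 = 2.050000 - (1.554371)/(1.495629) = 1.010725

1.0107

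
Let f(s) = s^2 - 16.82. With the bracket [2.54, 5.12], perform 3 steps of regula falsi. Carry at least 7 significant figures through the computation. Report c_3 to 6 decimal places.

4.098620

False-position update: c = (a·f(b) − b·f(a))/(f(b) − f(a)); replace the endpoint whose sign matches f(c).
f(2.540000) = -10.368400, f(5.120000) = 9.394400
step 1: c = 3.893577, f(c) = -1.660058 < 0 → new bracket [3.893577, 5.120000]
step 2: c = 4.077750, f(c) = -0.191954 < 0 → new bracket [4.077750, 5.120000]
step 3: c = 4.098620, f(c) = -0.021316 < 0 → new bracket [4.098620, 5.120000]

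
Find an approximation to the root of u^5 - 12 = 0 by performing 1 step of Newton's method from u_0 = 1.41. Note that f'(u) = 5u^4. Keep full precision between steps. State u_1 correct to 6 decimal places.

u_0 = 1.410000: f = -6.426916, f' = 19.762708 → u_1 = 1.410000 - (-6.426916)/(19.762708) = 1.735204

1.735204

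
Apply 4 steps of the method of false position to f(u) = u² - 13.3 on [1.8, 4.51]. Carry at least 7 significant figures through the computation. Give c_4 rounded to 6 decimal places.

3.646607

False-position update: c = (a·f(b) − b·f(a))/(f(b) − f(a)); replace the endpoint whose sign matches f(c).
f(1.800000) = -10.060000, f(4.510000) = 7.040100
step 1: c = 3.394295, f(c) = -1.778763 < 0 → new bracket [3.394295, 4.510000]
step 2: c = 3.619332, f(c) = -0.200434 < 0 → new bracket [3.619332, 4.510000]
step 3: c = 3.643988, f(c) = -0.021352 < 0 → new bracket [3.643988, 4.510000]
step 4: c = 3.646607, f(c) = -0.002261 < 0 → new bracket [3.646607, 4.510000]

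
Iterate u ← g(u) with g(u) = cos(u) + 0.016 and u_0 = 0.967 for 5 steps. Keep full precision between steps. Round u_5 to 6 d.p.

0.715374

u_1 = g(0.967000) = 0.583772
u_2 = g(0.583772) = 0.850390
u_3 = g(0.850390) = 0.675690
u_4 = g(0.675690) = 0.796275
u_5 = g(0.796275) = 0.715374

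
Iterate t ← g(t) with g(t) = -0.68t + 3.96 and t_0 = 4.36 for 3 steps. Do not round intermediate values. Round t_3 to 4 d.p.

1.7274

t_1 = g(4.360000) = 0.995200
t_2 = g(0.995200) = 3.283264
t_3 = g(3.283264) = 1.727380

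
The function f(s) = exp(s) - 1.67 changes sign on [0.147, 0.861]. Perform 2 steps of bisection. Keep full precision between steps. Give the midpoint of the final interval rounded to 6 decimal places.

0.593250

f(0.147000) = -0.511646, f(0.861000) = 0.695525 (opposite signs)
step 1: m = 0.504000, f(m) = -0.014671 < 0 → root in [0.504000, 0.861000]
step 2: m = 0.682500, f(m) = 0.308819 > 0 → root in [0.504000, 0.682500]
Midpoint of [0.504000, 0.682500] = 0.593250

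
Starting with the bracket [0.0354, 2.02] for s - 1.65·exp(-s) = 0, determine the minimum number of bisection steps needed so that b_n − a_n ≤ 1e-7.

25

Initial width b − a = 2.02 − 0.0354 = 1.984600.
After n steps the width is (b−a)/2^n; need (b−a)/2^n ≤ 1e-7.
So n ≥ log₂(1.984600/1e-7) = log₂(19846000.0000) ≈ 24.2423.
Hence n = 25.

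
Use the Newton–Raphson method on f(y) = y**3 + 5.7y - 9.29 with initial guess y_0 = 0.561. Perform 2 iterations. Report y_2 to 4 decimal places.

f'(y) = 3y**2 + 5.7
y_0 = 0.561000: f = -5.915742, f' = 6.644163 → y_1 = 0.561000 - (-5.915742)/(6.644163) = 1.451367
y_1 = 1.451367: f = 2.040044, f' = 12.019396 → y_2 = 1.451367 - (2.040044)/(12.019396) = 1.281637

1.2816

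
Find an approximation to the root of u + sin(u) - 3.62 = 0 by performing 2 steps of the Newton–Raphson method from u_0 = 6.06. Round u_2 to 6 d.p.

4.657142

f'(u) = 1 + cos(u)
u_0 = 6.060000: f = 2.218663, f' = 1.975197 → u_1 = 6.060000 - (2.218663)/(1.975197) = 4.936739
u_1 = 4.936739: f = 0.341800, f' = 1.222472 → u_2 = 4.936739 - (0.341800)/(1.222472) = 4.657142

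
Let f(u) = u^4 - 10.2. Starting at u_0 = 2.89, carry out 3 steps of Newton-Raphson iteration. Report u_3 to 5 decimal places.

Newton update: u ← u − f(u)/f'(u).
f'(u) = 4u^3
u_0 = 2.890000: f = 59.557574, f' = 96.550276 → u_1 = 2.890000 - (59.557574)/(96.550276) = 2.273144
u_1 = 2.273144: f = 16.499808, f' = 46.983037 → u_2 = 2.273144 - (16.499808)/(46.983037) = 1.921958
u_2 = 1.921958: f = 3.445063, f' = 28.398254 → u_3 = 1.921958 - (3.445063)/(28.398254) = 1.800645

1.80065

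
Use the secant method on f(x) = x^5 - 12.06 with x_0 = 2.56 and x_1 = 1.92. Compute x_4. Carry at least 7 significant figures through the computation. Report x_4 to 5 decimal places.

f(x_0) = 97.891163, f(x_1) = 14.031926
x_2 = 1.920000 - (14.031926)·(1.920000 - 2.560000)/(14.031926 - (97.891163)) = 1.812911; f(x_2) = 7.523124
x_3 = 1.812911 - (7.523124)·(1.812911 - 1.920000)/(7.523124 - (14.031926)) = 1.689133; f(x_3) = 1.690508
x_4 = 1.689133 - (1.690508)·(1.689133 - 1.812911)/(1.690508 - (7.523124)) = 1.653257; f(x_4) = 0.290999

1.65326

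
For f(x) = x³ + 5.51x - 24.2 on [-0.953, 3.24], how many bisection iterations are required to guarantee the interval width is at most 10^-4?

16

Initial width b − a = 3.24 − -0.953 = 4.193000.
After n steps the width is (b−a)/2^n; need (b−a)/2^n ≤ 10^-4.
So n ≥ log₂(4.193000/10^-4) = log₂(41930.0000) ≈ 15.3557.
Hence n = 16.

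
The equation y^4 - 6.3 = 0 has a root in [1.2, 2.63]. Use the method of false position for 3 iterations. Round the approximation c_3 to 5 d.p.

1.48407

False-position update: c = (a·f(b) − b·f(a))/(f(b) − f(a)); replace the endpoint whose sign matches f(c).
f(1.200000) = -4.226400, f(2.630000) = 41.543506
step 1: c = 1.332046, f(c) = -3.151690 < 0 → new bracket [1.332046, 2.630000]
step 2: c = 1.423572, f(c) = -2.193067 < 0 → new bracket [1.423572, 2.630000]
step 3: c = 1.484065, f(c) = -1.449214 < 0 → new bracket [1.484065, 2.630000]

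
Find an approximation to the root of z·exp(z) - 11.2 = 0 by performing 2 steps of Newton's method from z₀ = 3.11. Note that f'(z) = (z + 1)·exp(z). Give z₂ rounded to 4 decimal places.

z_0 = 3.110000: f = 58.529448, f' = 92.150492 → z_1 = 3.110000 - (58.529448)/(92.150492) = 2.474849
z_1 = 2.474849: f = 18.201004, f' = 41.280921 → z_2 = 2.474849 - (18.201004)/(41.280921) = 2.033943

2.0339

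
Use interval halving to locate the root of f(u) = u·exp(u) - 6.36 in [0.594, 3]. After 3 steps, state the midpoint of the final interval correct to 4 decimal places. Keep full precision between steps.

f(0.594000) = -5.284136, f(3.000000) = 53.896611 (opposite signs)
step 1: m = 1.797000, f(m) = 4.478652 > 0 → root in [0.594000, 1.797000]
step 2: m = 1.195500, f(m) = -2.408621 < 0 → root in [1.195500, 1.797000]
step 3: m = 1.496250, f(m) = 0.320628 > 0 → root in [1.195500, 1.496250]
Midpoint of [1.195500, 1.496250] = 1.345875

1.3459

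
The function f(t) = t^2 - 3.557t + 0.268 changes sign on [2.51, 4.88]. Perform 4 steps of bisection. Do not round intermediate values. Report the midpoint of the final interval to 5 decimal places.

f(2.510000) = -2.359970, f(4.880000) = 6.724240 (opposite signs)
step 1: m = 3.695000, f(m) = 0.777910 > 0 → root in [2.510000, 3.695000]
step 2: m = 3.102500, f(m) = -1.142086 < 0 → root in [3.102500, 3.695000]
step 3: m = 3.398750, f(m) = -0.269852 < 0 → root in [3.398750, 3.695000]
step 4: m = 3.546875, f(m) = 0.232088 > 0 → root in [3.398750, 3.546875]
Midpoint of [3.398750, 3.546875] = 3.472812

3.47281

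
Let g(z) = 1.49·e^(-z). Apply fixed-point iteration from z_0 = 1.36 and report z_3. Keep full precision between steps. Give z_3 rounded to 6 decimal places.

z_1 = g(1.360000) = 0.382425
z_2 = g(0.382425) = 1.016486
z_3 = g(1.016486) = 0.539178

0.539178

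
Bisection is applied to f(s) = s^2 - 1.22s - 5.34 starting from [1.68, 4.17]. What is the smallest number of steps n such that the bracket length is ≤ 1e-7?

Initial width b − a = 4.17 − 1.68 = 2.490000.
After n steps the width is (b−a)/2^n; need (b−a)/2^n ≤ 1e-7.
So n ≥ log₂(2.490000/1e-7) = log₂(24900000.0000) ≈ 24.5696.
Hence n = 25.

25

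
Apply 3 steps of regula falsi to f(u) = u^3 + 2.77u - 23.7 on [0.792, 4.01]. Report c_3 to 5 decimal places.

f(0.792000) = -21.009367, f(4.010000) = 51.888901
step 1: c = 1.719431, f(c) = -13.853772 < 0 → new bracket [1.719431, 4.010000]
step 2: c = 2.202117, f(c) = -6.921375 < 0 → new bracket [2.202117, 4.010000]
step 3: c = 2.414886, f(c) = -2.927933 < 0 → new bracket [2.414886, 4.010000]

2.41489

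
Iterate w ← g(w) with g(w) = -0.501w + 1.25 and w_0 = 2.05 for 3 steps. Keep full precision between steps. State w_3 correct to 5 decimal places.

w_1 = g(2.050000) = 0.222950
w_2 = g(0.222950) = 1.138302
w_3 = g(1.138302) = 0.679711

0.67971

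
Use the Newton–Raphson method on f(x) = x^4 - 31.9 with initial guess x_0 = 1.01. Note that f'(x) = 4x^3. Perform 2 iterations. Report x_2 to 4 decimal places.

6.3865

x_0 = 1.010000: f = -30.859396, f' = 4.121204 → x_1 = 1.010000 - (-30.859396)/(4.121204) = 8.497956
x_1 = 8.497956: f = 5183.144280, f' = 2454.728651 → x_2 = 8.497956 - (5183.144280)/(2454.728651) = 6.386463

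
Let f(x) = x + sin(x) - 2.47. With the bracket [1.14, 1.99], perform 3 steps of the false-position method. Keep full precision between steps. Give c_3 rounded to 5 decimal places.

False-position update: c = (a·f(b) − b·f(a))/(f(b) − f(a)); replace the endpoint whose sign matches f(c).
f(1.140000) = -0.421367, f(1.990000) = 0.433413
step 1: c = 1.559010, f(c) = 0.088941 > 0 → new bracket [1.140000, 1.559010]
step 2: c = 1.485981, f(c) = 0.012387 > 0 → new bracket [1.140000, 1.485981]
step 3: c = 1.476101, f(c) = 0.001621 > 0 → new bracket [1.140000, 1.476101]

1.47610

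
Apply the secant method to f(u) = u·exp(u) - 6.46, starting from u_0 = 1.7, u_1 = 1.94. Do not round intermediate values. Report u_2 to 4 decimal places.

1.5372

f(u_0) = 2.845711, f(u_1) = 7.039977
u_2 = 1.940000 - (7.039977)·(1.940000 - 1.700000)/(7.039977 - (2.845711)) = 1.537166; f(u_2) = 0.689954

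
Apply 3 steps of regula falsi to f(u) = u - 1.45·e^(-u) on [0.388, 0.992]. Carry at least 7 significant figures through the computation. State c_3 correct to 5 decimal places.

0.71178

f(0.388000) = -0.595698, f(0.992000) = 0.454290
step 1: c = 0.730672, f(c) = 0.032373 > 0 → new bracket [0.388000, 0.730672]
step 2: c = 0.713009, f(c) = 0.002267 > 0 → new bracket [0.388000, 0.713009]
step 3: c = 0.711777, f(c) = 0.000159 > 0 → new bracket [0.388000, 0.711777]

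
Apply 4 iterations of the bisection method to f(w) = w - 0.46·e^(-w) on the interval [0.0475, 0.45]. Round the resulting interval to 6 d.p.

f(0.047500) = -0.391161, f(0.450000) = 0.156691 (opposite signs)
step 1: m = 0.248750, f(m) = -0.109946 < 0 → root in [0.248750, 0.450000]
step 2: m = 0.349375, f(m) = 0.025016 > 0 → root in [0.248750, 0.349375]
step 3: m = 0.299063, f(m) = -0.042034 < 0 → root in [0.299063, 0.349375]
step 4: m = 0.324219, f(m) = -0.008404 < 0 → root in [0.324219, 0.349375]

[0.324219, 0.349375]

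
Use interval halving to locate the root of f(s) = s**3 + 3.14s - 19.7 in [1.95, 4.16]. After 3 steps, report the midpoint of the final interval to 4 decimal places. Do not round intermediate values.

2.3644

f(1.950000) = -6.162125, f(4.160000) = 65.353696 (opposite signs)
step 1: m = 3.055000, f(m) = 18.405091 > 0 → root in [1.950000, 3.055000]
step 2: m = 2.502500, f(m) = 3.829772 > 0 → root in [1.950000, 2.502500]
step 3: m = 2.226250, f(m) = -1.675859 < 0 → root in [2.226250, 2.502500]
Midpoint of [2.226250, 2.502500] = 2.364375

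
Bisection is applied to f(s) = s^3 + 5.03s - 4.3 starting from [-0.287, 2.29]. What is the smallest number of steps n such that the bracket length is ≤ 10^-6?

Initial width b − a = 2.29 − -0.287 = 2.577000.
After n steps the width is (b−a)/2^n; need (b−a)/2^n ≤ 10^-6.
So n ≥ log₂(2.577000/10^-6) = log₂(2577000.0000) ≈ 21.2973.
Hence n = 22.

22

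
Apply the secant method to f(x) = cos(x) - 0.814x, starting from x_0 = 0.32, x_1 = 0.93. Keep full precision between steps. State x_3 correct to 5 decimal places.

f(x_0) = 0.688755, f(x_1) = -0.159186
x_2 = 0.930000 - (-0.159186)·(0.930000 - 0.320000)/(-0.159186 - (0.688755)) = 0.815483; f(x_2) = 0.021713
x_3 = 0.815483 - (0.021713)·(0.815483 - 0.930000)/(0.021713 - (-0.159186)) = 0.829229; f(x_3) = 0.000453

0.82923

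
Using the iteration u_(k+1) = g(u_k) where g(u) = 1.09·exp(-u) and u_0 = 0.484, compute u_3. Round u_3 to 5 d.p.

u_1 = g(0.484000) = 0.671781
u_2 = g(0.671781) = 0.556770
u_3 = g(0.556770) = 0.624632

0.62463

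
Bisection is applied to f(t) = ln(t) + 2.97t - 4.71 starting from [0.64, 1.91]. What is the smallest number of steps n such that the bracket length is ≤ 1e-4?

14

Initial width b − a = 1.91 − 0.64 = 1.270000.
After n steps the width is (b−a)/2^n; need (b−a)/2^n ≤ 1e-4.
So n ≥ log₂(1.270000/1e-4) = log₂(12700.0000) ≈ 13.6325.
Hence n = 14.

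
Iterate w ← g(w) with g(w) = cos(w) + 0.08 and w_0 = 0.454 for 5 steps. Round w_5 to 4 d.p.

0.8353

w_1 = g(0.454000) = 0.978700
w_2 = g(0.978700) = 0.638102
w_3 = g(0.638102) = 0.883228
w_4 = g(0.883228) = 0.714660
w_5 = g(0.714660) = 0.835316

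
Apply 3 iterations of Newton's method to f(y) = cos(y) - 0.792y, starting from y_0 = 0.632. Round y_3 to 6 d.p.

0.841420

Newton update: y ← y − f(y)/f'(y).
f'(y) = -sin(y) - 0.792
y_0 = 0.632000: f = 0.306304, f' = -1.382760 → y_1 = 0.632000 - (0.306304)/(-1.382760) = 0.853516
y_1 = 0.853516: f = -0.018647, f' = -1.545596 → y_2 = 0.853516 - (-0.018647)/(-1.545596) = 0.841451
y_2 = 0.841451: f = -0.000048, f' = -1.537611 → y_3 = 0.841451 - (-0.000048)/(-1.537611) = 0.841420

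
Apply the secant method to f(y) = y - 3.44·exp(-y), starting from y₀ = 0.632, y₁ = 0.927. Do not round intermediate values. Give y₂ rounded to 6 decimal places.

f(y_0) = -1.196455, f(y_1) = -0.434343
y_2 = 0.927000 - (-0.434343)·(0.927000 - 0.632000)/(-0.434343 - (-1.196455)) = 1.095126; f(y_2) = -0.055545

1.095126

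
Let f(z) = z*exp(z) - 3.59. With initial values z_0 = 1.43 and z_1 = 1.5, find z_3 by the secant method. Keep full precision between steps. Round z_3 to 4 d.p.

Secant update: z_(k+1) = z_k − f(z_k)·(z_k − z_(k-1))/(f(z_k) − f(z_(k-1))).
f(z_0) = 2.385540, f(z_1) = 3.132534
z_2 = 1.500000 - (3.132534)·(1.500000 - 1.430000)/(3.132534 - (2.385540)) = 1.206454; f(z_2) = 0.441501
z_3 = 1.206454 - (0.441501)·(1.206454 - 1.500000)/(0.441501 - (3.132534)) = 1.158293; f(z_3) = 0.098577

1.1583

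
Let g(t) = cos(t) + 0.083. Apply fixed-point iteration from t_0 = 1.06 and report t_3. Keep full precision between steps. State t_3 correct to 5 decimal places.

0.68572

t_1 = g(1.060000) = 0.571872
t_2 = g(0.571872) = 0.923889
t_3 = g(0.923889) = 0.685721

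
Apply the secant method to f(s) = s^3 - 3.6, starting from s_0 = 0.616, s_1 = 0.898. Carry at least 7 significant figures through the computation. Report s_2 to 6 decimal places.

2.551711

Secant update: s_(k+1) = s_k − f(s_k)·(s_k − s_(k-1))/(f(s_k) − f(s_(k-1))).
f(s_0) = -3.366255, f(s_1) = -2.875849
s_2 = 0.898000 - (-2.875849)·(0.898000 - 0.616000)/(-2.875849 - (-3.366255)) = 2.551711; f(s_2) = 13.014769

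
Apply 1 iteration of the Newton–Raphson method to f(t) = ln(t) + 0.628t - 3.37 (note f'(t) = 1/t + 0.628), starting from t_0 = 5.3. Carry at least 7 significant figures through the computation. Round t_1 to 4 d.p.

3.3089

t_0 = 5.300000: f = 1.626107, f' = 0.816679 → t_1 = 5.300000 - (1.626107)/(0.816679) = 3.308879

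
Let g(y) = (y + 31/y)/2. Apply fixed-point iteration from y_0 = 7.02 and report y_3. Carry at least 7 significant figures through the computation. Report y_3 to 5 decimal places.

y_1 = g(7.020000) = 5.717977
y_2 = g(5.717977) = 5.569737
y_3 = g(5.569737) = 5.567765

5.56776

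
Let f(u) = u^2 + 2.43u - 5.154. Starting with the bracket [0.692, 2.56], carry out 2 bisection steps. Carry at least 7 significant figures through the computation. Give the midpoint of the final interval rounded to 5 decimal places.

1.39250

f(0.692000) = -2.993576, f(2.560000) = 7.620400 (opposite signs)
step 1: m = 1.626000, f(m) = 1.441056 > 0 → root in [0.692000, 1.626000]
step 2: m = 1.159000, f(m) = -0.994349 < 0 → root in [1.159000, 1.626000]
Midpoint of [1.159000, 1.626000] = 1.392500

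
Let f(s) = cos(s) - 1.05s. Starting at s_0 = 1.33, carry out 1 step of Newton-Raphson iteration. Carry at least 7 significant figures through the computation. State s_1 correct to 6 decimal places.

0.757047

f'(s) = -sin(s) - 1.05
s_0 = 1.330000: f = -1.158024, f' = -2.021148 → s_1 = 1.330000 - (-1.158024)/(-2.021148) = 0.757047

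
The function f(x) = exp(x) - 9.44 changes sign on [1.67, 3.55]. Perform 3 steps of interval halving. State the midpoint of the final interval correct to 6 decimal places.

f(1.670000) = -4.127832, f(3.550000) = 25.373317 (opposite signs)
step 1: m = 2.610000, f(m) = 4.159051 > 0 → root in [1.670000, 2.610000]
step 2: m = 2.140000, f(m) = -0.940562 < 0 → root in [2.140000, 2.610000]
step 3: m = 2.375000, f(m) = 1.311013 > 0 → root in [2.140000, 2.375000]
Midpoint of [2.140000, 2.375000] = 2.257500

2.257500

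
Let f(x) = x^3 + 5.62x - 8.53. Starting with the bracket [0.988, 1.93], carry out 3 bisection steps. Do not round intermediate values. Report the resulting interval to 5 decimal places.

[1.10575, 1.22350]

f(0.988000) = -2.013010, f(1.930000) = 9.505657 (opposite signs)
step 1: m = 1.459000, f(m) = 2.775326 > 0 → root in [0.988000, 1.459000]
step 2: m = 1.223500, f(m) = 0.177591 > 0 → root in [0.988000, 1.223500]
step 3: m = 1.105750, f(m) = -0.963703 < 0 → root in [1.105750, 1.223500]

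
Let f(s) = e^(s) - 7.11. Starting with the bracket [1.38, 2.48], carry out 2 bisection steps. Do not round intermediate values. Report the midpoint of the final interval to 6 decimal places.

2.067500

f(1.380000) = -3.135098, f(2.480000) = 4.831264 (opposite signs)
step 1: m = 1.930000, f(m) = -0.220490 < 0 → root in [1.930000, 2.480000]
step 2: m = 2.205000, f(m) = 1.960252 > 0 → root in [1.930000, 2.205000]
Midpoint of [1.930000, 2.205000] = 2.067500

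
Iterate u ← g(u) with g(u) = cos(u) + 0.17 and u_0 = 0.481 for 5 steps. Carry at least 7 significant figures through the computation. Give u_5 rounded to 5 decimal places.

0.90544

u_1 = g(0.481000) = 1.056533
u_2 = g(1.056533) = 0.661894
u_3 = g(0.661894) = 0.958830
u_4 = g(0.958830) = 0.744478
u_5 = g(0.744478) = 0.905441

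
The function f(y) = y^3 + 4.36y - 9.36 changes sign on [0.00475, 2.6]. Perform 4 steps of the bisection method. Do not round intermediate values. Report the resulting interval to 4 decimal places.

[1.3024, 1.4646]

f(0.004750) = -9.339290, f(2.600000) = 19.552000 (opposite signs)
step 1: m = 1.302375, f(m) = -1.472582 < 0 → root in [1.302375, 2.600000]
step 2: m = 1.951188, f(m) = 6.575607 > 0 → root in [1.302375, 1.951188]
step 3: m = 1.626781, f(m) = 2.037908 > 0 → root in [1.302375, 1.626781]
step 4: m = 1.464578, f(m) = 0.167065 > 0 → root in [1.302375, 1.464578]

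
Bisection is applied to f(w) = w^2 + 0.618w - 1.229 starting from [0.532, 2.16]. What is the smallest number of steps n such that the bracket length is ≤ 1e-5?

18

Initial width b − a = 2.16 − 0.532 = 1.628000.
After n steps the width is (b−a)/2^n; need (b−a)/2^n ≤ 1e-5.
So n ≥ log₂(1.628000/1e-5) = log₂(162800.0000) ≈ 17.3127.
Hence n = 18.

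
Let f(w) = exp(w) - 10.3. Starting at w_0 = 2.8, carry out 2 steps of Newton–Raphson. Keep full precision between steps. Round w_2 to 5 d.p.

2.33644

Newton update: w ← w − f(w)/f'(w).
f'(w) = exp(w)
w_0 = 2.800000: f = 6.144647, f' = 16.444647 → w_1 = 2.800000 - (6.144647)/(16.444647) = 2.426344
w_1 = 2.426344: f = 1.017426, f' = 11.317426 → w_2 = 2.426344 - (1.017426)/(11.317426) = 2.336445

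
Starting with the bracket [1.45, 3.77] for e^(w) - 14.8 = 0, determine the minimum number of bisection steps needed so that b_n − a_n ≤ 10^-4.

15

Initial width b − a = 3.77 − 1.45 = 2.320000.
After n steps the width is (b−a)/2^n; need (b−a)/2^n ≤ 10^-4.
So n ≥ log₂(2.320000/10^-4) = log₂(23200.0000) ≈ 14.5018.
Hence n = 15.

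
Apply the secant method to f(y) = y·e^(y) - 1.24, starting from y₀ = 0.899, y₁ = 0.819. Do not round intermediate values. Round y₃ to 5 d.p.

0.65222

f(y_0) = 0.968973, f(y_1) = 0.617681
y_2 = 0.819000 - (0.617681)·(0.819000 - 0.899000)/(0.617681 - (0.968973)) = 0.678335; f(y_2) = 0.096724
y_3 = 0.678335 - (0.096724)·(0.678335 - 0.819000)/(0.096724 - (0.617681)) = 0.652219; f(y_3) = 0.012126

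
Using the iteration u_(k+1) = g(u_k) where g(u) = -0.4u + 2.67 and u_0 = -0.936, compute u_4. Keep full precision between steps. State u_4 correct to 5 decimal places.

1.83436

u_1 = g(-0.936000) = 3.044400
u_2 = g(3.044400) = 1.452240
u_3 = g(1.452240) = 2.089104
u_4 = g(2.089104) = 1.834358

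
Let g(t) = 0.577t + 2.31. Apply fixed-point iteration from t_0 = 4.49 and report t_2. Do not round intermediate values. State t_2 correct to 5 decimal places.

5.13772

t_1 = g(4.490000) = 4.900730
t_2 = g(4.900730) = 5.137721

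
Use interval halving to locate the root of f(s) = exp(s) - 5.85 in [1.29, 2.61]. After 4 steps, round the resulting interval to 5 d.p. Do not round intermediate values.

f(1.290000) = -2.217213, f(2.610000) = 7.749051 (opposite signs)
step 1: m = 1.950000, f(m) = 1.178688 > 0 → root in [1.290000, 1.950000]
step 2: m = 1.620000, f(m) = -0.796910 < 0 → root in [1.620000, 1.950000]
step 3: m = 1.785000, f(m) = 0.109580 > 0 → root in [1.620000, 1.785000]
step 4: m = 1.702500, f(m) = -0.362351 < 0 → root in [1.702500, 1.785000]

[1.70250, 1.78500]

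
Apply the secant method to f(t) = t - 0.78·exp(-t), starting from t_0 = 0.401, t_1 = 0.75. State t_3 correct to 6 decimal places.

0.481647

f(t_0) = -0.121327, f(t_1) = 0.381554
t_2 = 0.750000 - (0.381554)·(0.750000 - 0.401000)/(0.381554 - (-0.121327)) = 0.485201; f(t_2) = 0.005054
t_3 = 0.485201 - (0.005054)·(0.485201 - 0.750000)/(0.005054 - (0.381554)) = 0.481647; f(t_3) = -0.000210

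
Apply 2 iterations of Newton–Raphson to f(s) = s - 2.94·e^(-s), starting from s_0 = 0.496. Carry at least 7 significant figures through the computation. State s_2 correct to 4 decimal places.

1.0379

f'(s) = 1 + 2.94·e^(-s)
s_0 = 0.496000: f = -1.294347, f' = 2.790347 → s_1 = 0.496000 - (-1.294347)/(2.790347) = 0.959866
s_1 = 0.959866: f = -0.165990, f' = 2.125856 → s_2 = 0.959866 - (-0.165990)/(2.125856) = 1.037947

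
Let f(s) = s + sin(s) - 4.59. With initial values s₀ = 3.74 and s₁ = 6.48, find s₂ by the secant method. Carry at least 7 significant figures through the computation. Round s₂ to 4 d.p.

f(s_0) = -1.413327, f(s_1) = 2.085547
s_2 = 6.480000 - (2.085547)·(6.480000 - 3.740000)/(2.085547 - (-1.413327)) = 4.846789; f(s_2) = -0.734192

4.8468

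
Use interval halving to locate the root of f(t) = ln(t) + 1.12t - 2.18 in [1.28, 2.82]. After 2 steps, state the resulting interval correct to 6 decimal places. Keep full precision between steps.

f(1.280000) = -0.499540, f(2.820000) = 2.015137 (opposite signs)
step 1: m = 2.050000, f(m) = 0.833840 > 0 → root in [1.280000, 2.050000]
step 2: m = 1.665000, f(m) = 0.194625 > 0 → root in [1.280000, 1.665000]

[1.280000, 1.665000]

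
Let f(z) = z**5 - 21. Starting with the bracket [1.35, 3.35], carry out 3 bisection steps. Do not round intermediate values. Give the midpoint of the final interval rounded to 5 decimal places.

1.72500

f(1.350000) = -16.515967, f(3.350000) = 400.914096 (opposite signs)
step 1: m = 2.350000, f(m) = 50.670315 > 0 → root in [1.350000, 2.350000]
step 2: m = 1.850000, f(m) = 0.669987 > 0 → root in [1.350000, 1.850000]
step 3: m = 1.600000, f(m) = -10.514240 < 0 → root in [1.600000, 1.850000]
Midpoint of [1.600000, 1.850000] = 1.725000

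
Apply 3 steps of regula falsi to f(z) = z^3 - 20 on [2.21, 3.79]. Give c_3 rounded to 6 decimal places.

False-position update: c = (a·f(b) − b·f(a))/(f(b) − f(a)); replace the endpoint whose sign matches f(c).
f(2.210000) = -9.206139, f(3.790000) = 34.439939
step 1: c = 2.543265, f(c) = -3.549666 < 0 → new bracket [2.543265, 3.790000]
step 2: c = 2.659757, f(c) = -1.184062 < 0 → new bracket [2.659757, 3.790000]
step 3: c = 2.697324, f(c) = -0.375472 < 0 → new bracket [2.697324, 3.790000]

2.697324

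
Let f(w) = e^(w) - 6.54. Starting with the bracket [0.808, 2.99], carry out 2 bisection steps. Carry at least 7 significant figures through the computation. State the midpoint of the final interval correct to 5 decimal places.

f(0.808000) = -4.296583, f(2.990000) = 13.345682 (opposite signs)
step 1: m = 1.899000, f(m) = 0.139212 > 0 → root in [0.808000, 1.899000]
step 2: m = 1.353500, f(m) = -2.669050 < 0 → root in [1.353500, 1.899000]
Midpoint of [1.353500, 1.899000] = 1.626250

1.62625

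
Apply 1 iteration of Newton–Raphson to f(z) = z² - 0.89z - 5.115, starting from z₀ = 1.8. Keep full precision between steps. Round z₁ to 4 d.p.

Newton update: z ← z − f(z)/f'(z).
f'(z) = 2z - 0.89
z_0 = 1.800000: f = -3.477000, f' = 2.710000 → z_1 = 1.800000 - (-3.477000)/(2.710000) = 3.083026

3.0830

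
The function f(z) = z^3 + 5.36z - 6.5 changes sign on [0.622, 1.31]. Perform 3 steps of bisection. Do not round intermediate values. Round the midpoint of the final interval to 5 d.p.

1.00900

f(0.622000) = -2.925438, f(1.310000) = 2.769691 (opposite signs)
step 1: m = 0.966000, f(m) = -0.420811 < 0 → root in [0.966000, 1.310000]
step 2: m = 1.138000, f(m) = 1.073440 > 0 → root in [0.966000, 1.138000]
step 3: m = 1.052000, f(m) = 0.302973 > 0 → root in [0.966000, 1.052000]
Midpoint of [0.966000, 1.052000] = 1.009000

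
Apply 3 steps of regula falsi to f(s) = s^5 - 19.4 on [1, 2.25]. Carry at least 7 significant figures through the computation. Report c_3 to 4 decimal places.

False-position update: c = (a·f(b) − b·f(a))/(f(b) − f(a)); replace the endpoint whose sign matches f(c).
f(1.000000) = -18.400000, f(2.250000) = 38.265039
step 1: c = 1.405894, f(c) = -13.907591 < 0 → new bracket [1.405894, 2.250000]
step 2: c = 1.630906, f(c) = -7.861616 < 0 → new bracket [1.630906, 2.250000]
step 3: c = 1.736422, f(c) = -3.613855 < 0 → new bracket [1.736422, 2.250000]

1.7364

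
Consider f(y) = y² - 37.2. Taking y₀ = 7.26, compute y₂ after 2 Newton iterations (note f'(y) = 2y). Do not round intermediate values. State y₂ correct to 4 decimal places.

y_0 = 7.260000: f = 15.507600, f' = 14.520000 → y_1 = 7.260000 - (15.507600)/(14.520000) = 6.191983
y_1 = 6.191983: f = 1.140659, f' = 12.383967 → y_2 = 6.191983 - (1.140659)/(12.383967) = 6.099876

6.0999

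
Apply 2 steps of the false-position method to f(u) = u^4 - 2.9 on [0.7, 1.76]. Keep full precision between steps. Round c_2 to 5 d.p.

1.16870

f(0.700000) = -2.659900, f(1.760000) = 6.695126
step 1: c = 1.001388, f(c) = -1.894436 < 0 → new bracket [1.001388, 1.760000]
step 2: c = 1.168701, f(c) = -1.034423 < 0 → new bracket [1.168701, 1.760000]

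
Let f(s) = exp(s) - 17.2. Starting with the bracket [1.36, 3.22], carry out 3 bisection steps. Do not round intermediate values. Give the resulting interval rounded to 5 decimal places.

f(1.360000) = -13.303807, f(3.220000) = 7.828120 (opposite signs)
step 1: m = 2.290000, f(m) = -7.325062 < 0 → root in [2.290000, 3.220000]
step 2: m = 2.755000, f(m) = -1.478959 < 0 → root in [2.755000, 3.220000]
step 3: m = 2.987500, f(m) = 2.636030 > 0 → root in [2.755000, 2.987500]

[2.75500, 2.98750]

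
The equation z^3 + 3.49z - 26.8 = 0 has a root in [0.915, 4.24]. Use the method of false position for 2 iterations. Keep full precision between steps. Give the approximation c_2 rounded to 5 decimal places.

2.24799

f(0.915000) = -22.840589, f(4.240000) = 64.222624
step 1: c = 1.787297, f(c) = -14.852940 < 0 → new bracket [1.787297, 4.240000]
step 2: c = 2.247994, f(c) = -7.594324 < 0 → new bracket [2.247994, 4.240000]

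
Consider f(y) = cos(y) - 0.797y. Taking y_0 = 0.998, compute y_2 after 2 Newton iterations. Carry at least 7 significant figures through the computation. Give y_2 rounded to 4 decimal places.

f'(y) = -sin(y) - 0.797
y_0 = 0.998000: f = -0.253422, f' = -1.637389 → y_1 = 0.998000 - (-0.253422)/(-1.637389) = 0.843228
y_1 = 0.843228: f = -0.006997, f' = -1.543794 → y_2 = 0.843228 - (-0.006997)/(-1.543794) = 0.838696

0.8387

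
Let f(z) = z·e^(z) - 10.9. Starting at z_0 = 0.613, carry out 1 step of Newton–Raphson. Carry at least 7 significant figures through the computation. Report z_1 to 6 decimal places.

Newton update: z ← z − f(z)/f'(z).
f'(z) = (z + 1)·e^(z)
z_0 = 0.613000: f = -9.768426, f' = 2.977535 → z_1 = 0.613000 - (-9.768426)/(2.977535) = 3.893709

3.893709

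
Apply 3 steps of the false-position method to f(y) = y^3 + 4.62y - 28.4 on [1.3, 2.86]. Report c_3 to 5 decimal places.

f(1.300000) = -20.197000, f(2.860000) = 8.206856
step 1: c = 2.409262, f(c) = -3.284542 < 0 → new bracket [2.409262, 2.860000]
step 2: c = 2.538095, f(c) = -0.323786 < 0 → new bracket [2.538095, 2.860000]
step 3: c = 2.550313, f(c) = -0.030075 < 0 → new bracket [2.550313, 2.860000]

2.55031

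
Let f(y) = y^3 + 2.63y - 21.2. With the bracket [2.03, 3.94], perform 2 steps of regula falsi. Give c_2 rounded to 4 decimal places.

f(2.030000) = -7.495673, f(3.940000) = 50.325184
step 1: c = 2.277605, f(c) = -3.394857 < 0 → new bracket [2.277605, 3.940000]
step 2: c = 2.382661, f(c) = -1.407066 < 0 → new bracket [2.382661, 3.940000]

2.3827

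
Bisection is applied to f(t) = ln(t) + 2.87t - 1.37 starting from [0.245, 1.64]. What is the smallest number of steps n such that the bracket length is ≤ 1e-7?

Initial width b − a = 1.64 − 0.245 = 1.395000.
After n steps the width is (b−a)/2^n; need (b−a)/2^n ≤ 1e-7.
So n ≥ log₂(1.395000/1e-7) = log₂(13950000.0000) ≈ 23.7338.
Hence n = 24.

24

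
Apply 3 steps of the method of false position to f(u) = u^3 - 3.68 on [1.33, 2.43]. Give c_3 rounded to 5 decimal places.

1.52813

f(1.330000) = -1.327363, f(2.430000) = 10.668907
step 1: c = 1.451713, f(c) = -0.620559 < 0 → new bracket [1.451713, 2.430000]
step 2: c = 1.505487, f(c) = -0.267826 < 0 → new bracket [1.505487, 2.430000]
step 3: c = 1.528127, f(c) = -0.111558 < 0 → new bracket [1.528127, 2.430000]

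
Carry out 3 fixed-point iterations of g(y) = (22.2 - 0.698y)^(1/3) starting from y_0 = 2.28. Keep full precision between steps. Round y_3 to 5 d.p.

y_1 = g(2.280000) = 2.741674
y_2 = g(2.741674) = 2.727309
y_3 = g(2.727309) = 2.727758

2.72776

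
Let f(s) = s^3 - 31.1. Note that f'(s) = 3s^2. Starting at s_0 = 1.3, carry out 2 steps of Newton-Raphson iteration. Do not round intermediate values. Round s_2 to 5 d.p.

s_0 = 1.300000: f = -28.903000, f' = 5.070000 → s_1 = 1.300000 - (-28.903000)/(5.070000) = 7.000789
s_1 = 7.000789: f = 312.015989, f' = 147.033138 → s_2 = 7.000789 - (312.015989)/(147.033138) = 4.878710

4.87871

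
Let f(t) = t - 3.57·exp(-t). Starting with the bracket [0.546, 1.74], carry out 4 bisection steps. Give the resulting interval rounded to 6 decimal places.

f(0.546000) = -1.521966, f(1.740000) = 1.113392 (opposite signs)
step 1: m = 1.143000, f(m) = 0.004666 > 0 → root in [0.546000, 1.143000]
step 2: m = 0.844500, f(m) = -0.689787 < 0 → root in [0.844500, 1.143000]
step 3: m = 0.993750, f(m) = -0.327814 < 0 → root in [0.993750, 1.143000]
step 4: m = 1.068375, f(m) = -0.158157 < 0 → root in [1.068375, 1.143000]

[1.068375, 1.143000]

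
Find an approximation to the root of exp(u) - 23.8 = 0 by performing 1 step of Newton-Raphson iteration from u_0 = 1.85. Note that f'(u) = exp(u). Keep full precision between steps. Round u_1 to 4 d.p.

u_0 = 1.850000: f = -17.440180, f' = 6.359820 → u_1 = 1.850000 - (-17.440180)/(6.359820) = 4.592245

4.5922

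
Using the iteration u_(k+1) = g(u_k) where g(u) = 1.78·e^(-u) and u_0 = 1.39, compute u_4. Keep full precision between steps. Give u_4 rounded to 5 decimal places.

1.00882

u_1 = g(1.390000) = 0.443354
u_2 = g(0.443354) = 1.142546
u_3 = g(1.142546) = 0.567830
u_4 = g(0.567830) = 1.008822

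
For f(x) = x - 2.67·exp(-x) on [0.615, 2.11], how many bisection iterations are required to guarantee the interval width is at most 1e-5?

Initial width b − a = 2.11 − 0.615 = 1.495000.
After n steps the width is (b−a)/2^n; need (b−a)/2^n ≤ 1e-5.
So n ≥ log₂(1.495000/1e-5) = log₂(149500.0000) ≈ 17.1898.
Hence n = 18.

18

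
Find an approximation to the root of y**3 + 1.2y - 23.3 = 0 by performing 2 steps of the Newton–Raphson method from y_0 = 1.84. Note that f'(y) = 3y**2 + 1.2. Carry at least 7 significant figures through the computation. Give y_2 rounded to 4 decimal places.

y_0 = 1.840000: f = -14.862496, f' = 11.356800 → y_1 = 1.840000 - (-14.862496)/(11.356800) = 3.148687
y_1 = 3.148687: f = 11.695230, f' = 30.942689 → y_2 = 3.148687 - (11.695230)/(30.942689) = 2.770723

2.7707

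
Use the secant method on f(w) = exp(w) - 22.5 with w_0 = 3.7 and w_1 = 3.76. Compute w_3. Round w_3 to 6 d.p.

Secant update: w_(k+1) = w_k − f(w_k)·(w_k − w_(k-1))/(f(w_k) − f(w_(k-1))).
f(w_0) = 17.947304, f(w_1) = 20.448426
w_2 = 3.760000 - (20.448426)·(3.760000 - 3.700000)/(20.448426 - (17.947304)) = 3.269458; f(w_2) = 3.797079
w_3 = 3.269458 - (3.797079)·(3.269458 - 3.760000)/(3.797079 - (20.448426)) = 3.157597; f(w_3) = 1.014033

3.157597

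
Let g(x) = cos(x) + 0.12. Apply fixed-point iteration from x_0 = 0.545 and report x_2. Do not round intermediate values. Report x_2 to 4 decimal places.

0.6811

x_1 = g(0.545000) = 0.975127
x_2 = g(0.975127) = 0.681063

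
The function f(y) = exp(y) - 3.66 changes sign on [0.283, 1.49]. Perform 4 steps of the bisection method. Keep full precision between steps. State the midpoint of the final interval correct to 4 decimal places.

1.3014

f(0.283000) = -2.332895, f(1.490000) = 0.777096 (opposite signs)
step 1: m = 0.886500, f(m) = -1.233378 < 0 → root in [0.886500, 1.490000]
step 2: m = 1.188250, f(m) = -0.378666 < 0 → root in [1.188250, 1.490000]
step 3: m = 1.339125, f(m) = 0.155703 > 0 → root in [1.188250, 1.339125]
step 4: m = 1.263688, f(m) = -0.121555 < 0 → root in [1.263688, 1.339125]
Midpoint of [1.263688, 1.339125] = 1.301406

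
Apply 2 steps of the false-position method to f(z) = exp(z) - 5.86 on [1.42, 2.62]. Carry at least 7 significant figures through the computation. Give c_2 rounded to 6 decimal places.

f(1.420000) = -1.722880, f(2.620000) = 7.875724
step 1: c = 1.635391, f(c) = -0.728535 < 0 → new bracket [1.635391, 2.620000]
step 2: c = 1.718759, f(c) = -0.282395 < 0 → new bracket [1.718759, 2.620000]

1.718759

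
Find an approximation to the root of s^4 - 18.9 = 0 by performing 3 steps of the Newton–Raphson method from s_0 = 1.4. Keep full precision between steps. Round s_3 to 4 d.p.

2.1135

Newton update: s ← s − f(s)/f'(s).
f'(s) = 4s^3
s_0 = 1.400000: f = -15.058400, f' = 10.976000 → s_1 = 1.400000 - (-15.058400)/(10.976000) = 2.771939
s_1 = 2.771939: f = 40.138394, f' = 85.194369 → s_2 = 2.771939 - (40.138394)/(85.194369) = 2.300800
s_2 = 2.300800: f = 9.123042, f' = 48.718784 → s_3 = 2.300800 - (9.123042)/(48.718784) = 2.113541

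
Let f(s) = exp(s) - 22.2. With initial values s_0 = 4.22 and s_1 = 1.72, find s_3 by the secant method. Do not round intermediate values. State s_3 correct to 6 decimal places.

f(s_0) = 45.833484, f(s_1) = -16.615472
s_2 = 1.720000 - (-16.615472)·(1.720000 - 4.220000)/(-16.615472 - (45.833484)) = 2.385162; f(s_2) = -11.339177
s_3 = 2.385162 - (-11.339177)·(2.385162 - 1.720000)/(-11.339177 - (-16.615472)) = 3.814648; f(s_3) = 23.160804

3.814648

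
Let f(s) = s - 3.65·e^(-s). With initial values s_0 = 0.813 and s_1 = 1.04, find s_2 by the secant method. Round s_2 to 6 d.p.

f(s_0) = -0.805868, f(s_1) = -0.250110
s_2 = 1.040000 - (-0.250110)·(1.040000 - 0.813000)/(-0.250110 - (-0.805868)) = 1.142157; f(s_2) = -0.022666

1.142157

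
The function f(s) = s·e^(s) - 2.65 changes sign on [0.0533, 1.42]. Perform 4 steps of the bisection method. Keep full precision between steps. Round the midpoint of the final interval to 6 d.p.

0.950197

f(0.053300) = -2.593782, f(1.420000) = 3.224711 (opposite signs)
step 1: m = 0.736650, f(m) = -1.111193 < 0 → root in [0.736650, 1.420000]
step 2: m = 1.078325, f(m) = 0.520007 > 0 → root in [0.736650, 1.078325]
step 3: m = 0.907488, f(m) = -0.401166 < 0 → root in [0.907488, 1.078325]
step 4: m = 0.992906, f(m) = 0.029921 > 0 → root in [0.907488, 0.992906]
Midpoint of [0.907488, 0.992906] = 0.950197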